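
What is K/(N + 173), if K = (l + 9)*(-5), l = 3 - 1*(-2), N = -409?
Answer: 35/118 ≈ 0.29661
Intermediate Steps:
l = 5 (l = 3 + 2 = 5)
K = -70 (K = (5 + 9)*(-5) = 14*(-5) = -70)
K/(N + 173) = -70/(-409 + 173) = -70/(-236) = -70*(-1/236) = 35/118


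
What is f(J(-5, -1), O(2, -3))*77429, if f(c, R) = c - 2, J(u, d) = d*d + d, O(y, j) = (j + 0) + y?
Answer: -154858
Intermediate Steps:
O(y, j) = j + y
J(u, d) = d + d² (J(u, d) = d² + d = d + d²)
f(c, R) = -2 + c
f(J(-5, -1), O(2, -3))*77429 = (-2 - (1 - 1))*77429 = (-2 - 1*0)*77429 = (-2 + 0)*77429 = -2*77429 = -154858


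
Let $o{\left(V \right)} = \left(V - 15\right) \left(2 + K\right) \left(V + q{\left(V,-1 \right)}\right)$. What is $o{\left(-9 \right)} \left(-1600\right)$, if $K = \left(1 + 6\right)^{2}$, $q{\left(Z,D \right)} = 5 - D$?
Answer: $-5875200$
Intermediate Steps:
$K = 49$ ($K = 7^{2} = 49$)
$o{\left(V \right)} = \left(-765 + 51 V\right) \left(6 + V\right)$ ($o{\left(V \right)} = \left(V - 15\right) \left(2 + 49\right) \left(V + \left(5 - -1\right)\right) = \left(-15 + V\right) 51 \left(V + \left(5 + 1\right)\right) = \left(-765 + 51 V\right) \left(V + 6\right) = \left(-765 + 51 V\right) \left(6 + V\right)$)
$o{\left(-9 \right)} \left(-1600\right) = \left(-4590 - -4131 + 51 \left(-9\right)^{2}\right) \left(-1600\right) = \left(-4590 + 4131 + 51 \cdot 81\right) \left(-1600\right) = \left(-4590 + 4131 + 4131\right) \left(-1600\right) = 3672 \left(-1600\right) = -5875200$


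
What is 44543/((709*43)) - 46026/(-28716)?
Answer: 447048575/145910782 ≈ 3.0639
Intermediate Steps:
44543/((709*43)) - 46026/(-28716) = 44543/30487 - 46026*(-1/28716) = 44543*(1/30487) + 7671/4786 = 44543/30487 + 7671/4786 = 447048575/145910782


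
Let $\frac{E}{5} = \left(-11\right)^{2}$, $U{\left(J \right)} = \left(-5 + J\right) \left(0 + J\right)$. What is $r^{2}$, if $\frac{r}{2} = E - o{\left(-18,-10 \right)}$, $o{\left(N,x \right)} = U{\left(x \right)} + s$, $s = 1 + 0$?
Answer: $824464$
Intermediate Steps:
$s = 1$
$U{\left(J \right)} = J \left(-5 + J\right)$ ($U{\left(J \right)} = \left(-5 + J\right) J = J \left(-5 + J\right)$)
$o{\left(N,x \right)} = 1 + x \left(-5 + x\right)$ ($o{\left(N,x \right)} = x \left(-5 + x\right) + 1 = 1 + x \left(-5 + x\right)$)
$E = 605$ ($E = 5 \left(-11\right)^{2} = 5 \cdot 121 = 605$)
$r = 908$ ($r = 2 \left(605 - \left(1 - 10 \left(-5 - 10\right)\right)\right) = 2 \left(605 - \left(1 - -150\right)\right) = 2 \left(605 - \left(1 + 150\right)\right) = 2 \left(605 - 151\right) = 2 \cdot 454 = 908$)
$r^{2} = 908^{2} = 824464$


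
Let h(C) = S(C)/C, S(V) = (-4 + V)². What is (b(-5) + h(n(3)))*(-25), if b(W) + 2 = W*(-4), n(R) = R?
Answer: -1375/3 ≈ -458.33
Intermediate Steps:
b(W) = -2 - 4*W (b(W) = -2 + W*(-4) = -2 - 4*W)
h(C) = (-4 + C)²/C
(b(-5) + h(n(3)))*(-25) = ((-2 - 4*(-5)) + (-4 + 3)²/3)*(-25) = ((-2 + 20) + (⅓)*(-1)²)*(-25) = (18 + (⅓)*1)*(-25) = (18 + ⅓)*(-25) = (55/3)*(-25) = -1375/3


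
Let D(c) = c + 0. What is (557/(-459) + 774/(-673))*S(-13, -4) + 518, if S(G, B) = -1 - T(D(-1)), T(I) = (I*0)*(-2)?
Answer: 160743953/308907 ≈ 520.36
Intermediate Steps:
D(c) = c
T(I) = 0 (T(I) = 0*(-2) = 0)
S(G, B) = -1 (S(G, B) = -1 - 1*0 = -1 + 0 = -1)
(557/(-459) + 774/(-673))*S(-13, -4) + 518 = (557/(-459) + 774/(-673))*(-1) + 518 = (557*(-1/459) + 774*(-1/673))*(-1) + 518 = (-557/459 - 774/673)*(-1) + 518 = -730127/308907*(-1) + 518 = 730127/308907 + 518 = 160743953/308907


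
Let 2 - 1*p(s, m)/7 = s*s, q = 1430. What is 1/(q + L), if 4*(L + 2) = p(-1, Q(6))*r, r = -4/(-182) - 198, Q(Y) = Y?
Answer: 13/14060 ≈ 0.00092461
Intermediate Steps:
p(s, m) = 14 - 7*s² (p(s, m) = 14 - 7*s*s = 14 - 7*s²)
r = -18016/91 (r = -4*(-1/182) - 198 = 2/91 - 198 = -18016/91 ≈ -197.98)
L = -4530/13 (L = -2 + ((14 - 7*(-1)²)*(-18016/91))/4 = -2 + ((14 - 7*1)*(-18016/91))/4 = -2 + ((14 - 7)*(-18016/91))/4 = -2 + (7*(-18016/91))/4 = -2 + (¼)*(-18016/13) = -2 - 4504/13 = -4530/13 ≈ -348.46)
1/(q + L) = 1/(1430 - 4530/13) = 1/(14060/13) = 13/14060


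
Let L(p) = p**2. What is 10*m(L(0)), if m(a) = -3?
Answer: -30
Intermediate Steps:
10*m(L(0)) = 10*(-3) = -30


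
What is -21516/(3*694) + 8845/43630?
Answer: -30677593/3027922 ≈ -10.132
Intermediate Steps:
-21516/(3*694) + 8845/43630 = -21516/2082 + 8845*(1/43630) = -21516*1/2082 + 1769/8726 = -3586/347 + 1769/8726 = -30677593/3027922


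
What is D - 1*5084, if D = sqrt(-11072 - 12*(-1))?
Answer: -5084 + 2*I*sqrt(2765) ≈ -5084.0 + 105.17*I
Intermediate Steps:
D = 2*I*sqrt(2765) (D = sqrt(-11072 + 12) = sqrt(-11060) = 2*I*sqrt(2765) ≈ 105.17*I)
D - 1*5084 = 2*I*sqrt(2765) - 1*5084 = 2*I*sqrt(2765) - 5084 = -5084 + 2*I*sqrt(2765)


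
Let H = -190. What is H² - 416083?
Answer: -379983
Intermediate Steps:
H² - 416083 = (-190)² - 416083 = 36100 - 416083 = -379983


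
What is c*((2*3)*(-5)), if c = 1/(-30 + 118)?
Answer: -15/44 ≈ -0.34091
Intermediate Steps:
c = 1/88 ≈ 0.011364
c*((2*3)*(-5)) = ((2*3)*(-5))/88 = (6*(-5))/88 = (1/88)*(-30) = -15/44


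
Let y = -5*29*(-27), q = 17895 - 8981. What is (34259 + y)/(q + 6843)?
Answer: 38174/15757 ≈ 2.4227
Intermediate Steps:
q = 8914
y = 3915 (y = -145*(-27) = 3915)
(34259 + y)/(q + 6843) = (34259 + 3915)/(8914 + 6843) = 38174/15757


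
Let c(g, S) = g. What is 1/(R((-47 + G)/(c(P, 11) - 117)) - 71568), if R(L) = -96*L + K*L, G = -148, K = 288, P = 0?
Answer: -1/71248 ≈ -1.4035e-5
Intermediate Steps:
R(L) = 192*L (R(L) = -96*L + 288*L = 192*L)
1/(R((-47 + G)/(c(P, 11) - 117)) - 71568) = 1/(192*((-47 - 148)/(0 - 117)) - 71568) = 1/(192*(-195/(-117)) - 71568) = 1/(192*(-195*(-1/117)) - 71568) = 1/(192*(5/3) - 71568) = 1/(320 - 71568) = 1/(-71248) = -1/71248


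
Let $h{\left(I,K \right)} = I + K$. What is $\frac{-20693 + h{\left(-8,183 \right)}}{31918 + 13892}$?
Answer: $- \frac{10259}{22905} \approx -0.44789$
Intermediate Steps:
$\frac{-20693 + h{\left(-8,183 \right)}}{31918 + 13892} = \frac{-20693 + \left(-8 + 183\right)}{31918 + 13892} = \frac{-20693 + 175}{45810} = \left(-20518\right) \frac{1}{45810} = - \frac{10259}{22905}$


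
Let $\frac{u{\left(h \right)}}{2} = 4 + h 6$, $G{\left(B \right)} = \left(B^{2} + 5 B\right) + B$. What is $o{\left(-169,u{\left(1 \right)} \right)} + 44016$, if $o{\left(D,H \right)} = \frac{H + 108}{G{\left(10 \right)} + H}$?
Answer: $\frac{1980752}{45} \approx 44017.0$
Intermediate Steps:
$G{\left(B \right)} = B^{2} + 6 B$
$u{\left(h \right)} = 8 + 12 h$ ($u{\left(h \right)} = 2 \left(4 + h 6\right) = 2 \left(4 + 6 h\right) = 8 + 12 h$)
$o{\left(D,H \right)} = \frac{108 + H}{160 + H}$ ($o{\left(D,H \right)} = \frac{H + 108}{10 \left(6 + 10\right) + H} = \frac{108 + H}{10 \cdot 16 + H} = \frac{108 + H}{160 + H}$)
$o{\left(-169,u{\left(1 \right)} \right)} + 44016 = \frac{108 + \left(8 + 12 \cdot 1\right)}{160 + \left(8 + 12 \cdot 1\right)} + 44016 = \frac{108 + \left(8 + 12\right)}{160 + \left(8 + 12\right)} + 44016 = \frac{108 + 20}{160 + 20} + 44016 = \frac{1}{180} \cdot 128 + 44016 = \frac{32}{45} + 44016 = \frac{1980752}{45}$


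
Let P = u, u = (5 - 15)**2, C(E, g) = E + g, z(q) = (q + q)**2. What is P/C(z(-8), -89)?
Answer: 100/167 ≈ 0.59880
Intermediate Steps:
z(q) = 4*q**2 (z(q) = (2*q)**2 = 4*q**2)
u = 100 (u = (-10)**2 = 100)
P = 100
P/C(z(-8), -89) = 100/(4*(-8)**2 - 89) = 100/(4*64 - 89) = 100/(256 - 89) = 100/167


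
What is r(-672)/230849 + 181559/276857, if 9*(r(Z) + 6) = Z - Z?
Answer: 5987293207/9130308799 ≈ 0.65576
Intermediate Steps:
r(Z) = -6 (r(Z) = -6 + (Z - Z)/9 = -6 + (1/9)*0 = -6 + 0 = -6)
r(-672)/230849 + 181559/276857 = -6/230849 + 181559/276857 = -6*1/230849 + 181559*(1/276857) = -6/230849 + 25937/39551 = 5987293207/9130308799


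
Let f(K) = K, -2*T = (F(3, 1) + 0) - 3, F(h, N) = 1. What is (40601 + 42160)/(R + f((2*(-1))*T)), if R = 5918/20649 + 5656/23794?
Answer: -20331162683433/362520488 ≈ -56083.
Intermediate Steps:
T = 1 (T = -((1 + 0) - 3)/2 = -(1 - 3)/2 = -½*(-2) = 1)
R = 128801818/245661153 (R = 5918*(1/20649) + 5656*(1/23794) = 5918/20649 + 2828/11897 = 128801818/245661153 ≈ 0.52431)
(40601 + 42160)/(R + f((2*(-1))*T)) = (40601 + 42160)/(128801818/245661153 + (2*(-1))*1) = 82761/(128801818/245661153 - 2*1) = 82761/(128801818/245661153 - 2) = 82761/(-362520488/245661153) = 82761*(-245661153/362520488) = -20331162683433/362520488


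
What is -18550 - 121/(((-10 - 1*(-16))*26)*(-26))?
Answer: -75238679/4056 ≈ -18550.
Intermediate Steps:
-18550 - 121/(((-10 - 1*(-16))*26)*(-26)) = -18550 - 121/(((-10 + 16)*26)*(-26)) = -18550 - 121/((6*26)*(-26)) = -18550 - 121/(156*(-26)) = -18550 - 121/(-4056) = -18550 - 121*(-1)/4056 = -18550 - 1*(-121/4056) = -18550 + 121/4056 = -75238679/4056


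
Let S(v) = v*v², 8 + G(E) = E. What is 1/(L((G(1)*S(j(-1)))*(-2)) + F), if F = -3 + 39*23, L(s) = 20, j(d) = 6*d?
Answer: 1/914 ≈ 0.0010941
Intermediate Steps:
G(E) = -8 + E
S(v) = v³
F = 894 (F = -3 + 897 = 894)
1/(L((G(1)*S(j(-1)))*(-2)) + F) = 1/(20 + 894) = 1/914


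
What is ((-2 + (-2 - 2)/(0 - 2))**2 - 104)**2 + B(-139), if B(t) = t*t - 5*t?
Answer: 30832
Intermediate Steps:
B(t) = t**2 - 5*t
((-2 + (-2 - 2)/(0 - 2))**2 - 104)**2 + B(-139) = ((-2 + (-2 - 2)/(0 - 2))**2 - 104)**2 - 139*(-5 - 139) = ((-2 - 4/(-2))**2 - 104)**2 - 139*(-144) = ((-2 - 4*(-1/2))**2 - 104)**2 + 20016 = ((-2 + 2)**2 - 104)**2 + 20016 = (0**2 - 104)**2 + 20016 = (0 - 104)**2 + 20016 = (-104)**2 + 20016 = 10816 + 20016 = 30832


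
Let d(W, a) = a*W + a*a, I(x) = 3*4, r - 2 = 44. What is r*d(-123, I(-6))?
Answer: -61272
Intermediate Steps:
r = 46 (r = 2 + 44 = 46)
I(x) = 12
d(W, a) = a**2 + W*a (d(W, a) = W*a + a**2 = a**2 + W*a)
r*d(-123, I(-6)) = 46*(12*(-123 + 12)) = 46*(12*(-111)) = 46*(-1332) = -61272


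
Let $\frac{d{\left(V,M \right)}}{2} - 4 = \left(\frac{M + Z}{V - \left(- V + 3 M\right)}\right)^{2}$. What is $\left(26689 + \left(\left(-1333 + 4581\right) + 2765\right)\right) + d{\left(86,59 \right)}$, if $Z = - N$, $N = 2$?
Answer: $\frac{824248}{25} \approx 32970.0$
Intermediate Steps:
$Z = -2$ ($Z = \left(-1\right) 2 = -2$)
$d{\left(V,M \right)} = 8 + \frac{2 \left(-2 + M\right)^{2}}{\left(- 3 M + 2 V\right)^{2}}$ ($d{\left(V,M \right)} = 8 + 2 \left(\frac{M - 2}{V - \left(- V + 3 M\right)}\right)^{2} = 8 + 2 \left(\frac{-2 + M}{V - \left(- V + 3 M\right)}\right)^{2} = 8 + 2 \left(\frac{-2 + M}{- 3 M + 2 V}\right)^{2} = 8 + 2 \frac{\left(-2 + M\right)^{2}}{\left(- 3 M + 2 V\right)^{2}} = 8 + \frac{2 \left(-2 + M\right)^{2}}{\left(- 3 M + 2 V\right)^{2}}$)
$\left(26689 + \left(\left(-1333 + 4581\right) + 2765\right)\right) + d{\left(86,59 \right)} = \left(26689 + \left(\left(-1333 + 4581\right) + 2765\right)\right) + \left(8 + \frac{2 \left(-2 + 59\right)^{2}}{\left(\left(-2\right) 86 + 3 \cdot 59\right)^{2}}\right) = \left(26689 + \left(3248 + 2765\right)\right) + \left(8 + \frac{2 \cdot 57^{2}}{\left(-172 + 177\right)^{2}}\right) = \left(26689 + 6013\right) + \left(8 + 2 \cdot 3249 \cdot \frac{1}{25}\right) = 32702 + \left(8 + 2 \cdot 3249 \cdot \frac{1}{25}\right) = 32702 + \left(8 + \frac{6498}{25}\right) = 32702 + \frac{6698}{25} = \frac{824248}{25}$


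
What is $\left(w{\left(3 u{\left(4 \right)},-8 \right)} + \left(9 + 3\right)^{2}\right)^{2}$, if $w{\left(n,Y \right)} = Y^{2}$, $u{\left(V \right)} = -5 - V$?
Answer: $43264$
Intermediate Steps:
$\left(w{\left(3 u{\left(4 \right)},-8 \right)} + \left(9 + 3\right)^{2}\right)^{2} = \left(\left(-8\right)^{2} + \left(9 + 3\right)^{2}\right)^{2} = \left(64 + 12^{2}\right)^{2} = \left(64 + 144\right)^{2} = 208^{2} = 43264$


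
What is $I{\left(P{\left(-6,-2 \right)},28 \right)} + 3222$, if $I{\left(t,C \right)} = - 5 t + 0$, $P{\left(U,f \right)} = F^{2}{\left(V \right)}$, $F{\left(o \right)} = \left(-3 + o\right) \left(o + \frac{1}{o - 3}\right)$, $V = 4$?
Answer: $3097$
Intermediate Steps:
$F{\left(o \right)} = \left(-3 + o\right) \left(o + \frac{1}{-3 + o}\right)$
$P{\left(U,f \right)} = 25$ ($P{\left(U,f \right)} = \left(1 + 4^{2} - 12\right)^{2} = \left(1 + 16 - 12\right)^{2} = 5^{2} = 25$)
$I{\left(t,C \right)} = - 5 t$
$I{\left(P{\left(-6,-2 \right)},28 \right)} + 3222 = \left(-5\right) 25 + 3222 = -125 + 3222 = 3097$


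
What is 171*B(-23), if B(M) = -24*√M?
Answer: -4104*I*√23 ≈ -19682.0*I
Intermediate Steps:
171*B(-23) = 171*(-24*I*√23) = -4104*I*√23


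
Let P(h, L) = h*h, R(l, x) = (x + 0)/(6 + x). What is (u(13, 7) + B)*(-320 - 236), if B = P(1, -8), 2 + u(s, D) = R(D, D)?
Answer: 3336/13 ≈ 256.62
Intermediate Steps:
R(l, x) = x/(6 + x)
u(s, D) = -2 + D/(6 + D)
P(h, L) = h**2
B = 1 (B = 1**2 = 1)
(u(13, 7) + B)*(-320 - 236) = ((-12 - 1*7)/(6 + 7) + 1)*(-320 - 236) = ((-12 - 7)/13 + 1)*(-556) = ((1/13)*(-19) + 1)*(-556) = (-19/13 + 1)*(-556) = -6/13*(-556) = 3336/13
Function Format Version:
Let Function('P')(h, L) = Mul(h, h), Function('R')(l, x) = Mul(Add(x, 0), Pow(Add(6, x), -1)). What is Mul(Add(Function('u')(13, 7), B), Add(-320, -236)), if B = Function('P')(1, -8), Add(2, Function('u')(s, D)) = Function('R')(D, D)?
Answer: Rational(3336, 13) ≈ 256.62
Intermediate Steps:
Function('R')(l, x) = Mul(x, Pow(Add(6, x), -1))
Function('u')(s, D) = Add(-2, Mul(D, Pow(Add(6, D), -1)))
Function('P')(h, L) = Pow(h, 2)
B = 1 (B = Pow(1, 2) = 1)
Mul(Add(Function('u')(13, 7), B), Add(-320, -236)) = Mul(Add(Mul(Pow(Add(6, 7), -1), Add(-12, Mul(-1, 7))), 1), Add(-320, -236)) = Mul(Add(Mul(Pow(13, -1), Add(-12, -7)), 1), -556) = Mul(Add(Mul(Rational(1, 13), -19), 1), -556) = Mul(Add(Rational(-19, 13), 1), -556) = Mul(Rational(-6, 13), -556) = Rational(3336, 13)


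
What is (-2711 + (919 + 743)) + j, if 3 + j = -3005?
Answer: -4057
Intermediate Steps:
j = -3008 (j = -3 - 3005 = -3008)
(-2711 + (919 + 743)) + j = (-2711 + (919 + 743)) - 3008 = (-2711 + 1662) - 3008 = -1049 - 3008 = -4057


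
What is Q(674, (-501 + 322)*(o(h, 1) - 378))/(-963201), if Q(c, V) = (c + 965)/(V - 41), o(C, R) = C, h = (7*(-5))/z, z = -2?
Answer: -3278/124230775377 ≈ -2.6386e-8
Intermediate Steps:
h = 35/2 (h = (7*(-5))/(-2) = -35*(-½) = 35/2 ≈ 17.500)
Q(c, V) = (965 + c)/(-41 + V)
Q(674, (-501 + 322)*(o(h, 1) - 378))/(-963201) = ((965 + 674)/(-41 + (-501 + 322)*(35/2 - 378)))/(-963201) = (1639/(-41 - 179*(-721/2)))*(-1/963201) = (1639/(-41 + 129059/2))*(-1/963201) = (1639/(128977/2))*(-1/963201) = ((2/128977)*1639)*(-1/963201) = (3278/128977)*(-1/963201) = -3278/124230775377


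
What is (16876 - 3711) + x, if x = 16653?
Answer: 29818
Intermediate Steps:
(16876 - 3711) + x = (16876 - 3711) + 16653 = 13165 + 16653 = 29818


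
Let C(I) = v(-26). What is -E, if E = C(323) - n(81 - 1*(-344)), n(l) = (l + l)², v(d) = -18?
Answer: 722518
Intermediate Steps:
C(I) = -18
n(l) = 4*l² (n(l) = (2*l)² = 4*l²)
E = -722518 (E = -18 - 4*(81 - 1*(-344))² = -18 - 4*(81 + 344)² = -18 - 4*425² = -18 - 4*180625 = -18 - 1*722500 = -18 - 722500 = -722518)
-E = -1*(-722518) = 722518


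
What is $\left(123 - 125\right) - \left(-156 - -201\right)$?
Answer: $-47$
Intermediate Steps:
$\left(123 - 125\right) - \left(-156 - -201\right) = \left(123 - 125\right) - \left(-156 + 201\right) = \left(123 - 125\right) - 45 = -2 - 45 = -47$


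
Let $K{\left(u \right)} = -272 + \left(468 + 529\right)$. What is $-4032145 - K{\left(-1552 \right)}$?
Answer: $-4032870$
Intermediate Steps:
$K{\left(u \right)} = 725$ ($K{\left(u \right)} = -272 + 997 = 725$)
$-4032145 - K{\left(-1552 \right)} = -4032145 - 725 = -4032870$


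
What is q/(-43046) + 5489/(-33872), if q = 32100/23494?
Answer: -1388059430809/8563880826832 ≈ -0.16208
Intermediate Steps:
q = 16050/11747 (q = 32100*(1/23494) = 16050/11747 ≈ 1.3663)
q/(-43046) + 5489/(-33872) = (16050/11747)/(-43046) + 5489/(-33872) = (16050/11747)*(-1/43046) + 5489*(-1/33872) = -8025/252830681 - 5489/33872 = -1388059430809/8563880826832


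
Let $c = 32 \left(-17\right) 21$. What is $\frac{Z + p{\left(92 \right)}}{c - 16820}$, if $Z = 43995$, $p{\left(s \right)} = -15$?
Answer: $- \frac{10995}{7061} \approx -1.5571$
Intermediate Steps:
$c = -11424$ ($c = \left(-544\right) 21 = -11424$)
$\frac{Z + p{\left(92 \right)}}{c - 16820} = \frac{43995 - 15}{-11424 - 16820} = \frac{43980}{-28244} = 43980 \left(- \frac{1}{28244}\right) = - \frac{10995}{7061}$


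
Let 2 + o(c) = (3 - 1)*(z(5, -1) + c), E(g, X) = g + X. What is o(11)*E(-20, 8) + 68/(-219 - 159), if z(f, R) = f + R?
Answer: -63538/189 ≈ -336.18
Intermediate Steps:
z(f, R) = R + f
E(g, X) = X + g
o(c) = 6 + 2*c (o(c) = -2 + (3 - 1)*((-1 + 5) + c) = -2 + 2*(4 + c) = -2 + (8 + 2*c) = 6 + 2*c)
o(11)*E(-20, 8) + 68/(-219 - 159) = (6 + 2*11)*(8 - 20) + 68/(-219 - 159) = (6 + 22)*(-12) + 68/(-378) = 28*(-12) + 68*(-1/378) = -336 - 34/189 = -63538/189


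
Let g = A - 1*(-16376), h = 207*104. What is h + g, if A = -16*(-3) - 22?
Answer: 37930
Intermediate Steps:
A = 26 (A = 48 - 22 = 26)
h = 21528
g = 16402 (g = 26 - 1*(-16376) = 26 + 16376 = 16402)
h + g = 21528 + 16402 = 37930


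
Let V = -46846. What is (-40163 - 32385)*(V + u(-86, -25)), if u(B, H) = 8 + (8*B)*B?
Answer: -894516840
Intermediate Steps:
u(B, H) = 8 + 8*B²
(-40163 - 32385)*(V + u(-86, -25)) = (-40163 - 32385)*(-46846 + (8 + 8*(-86)²)) = -72548*(-46846 + (8 + 8*7396)) = -72548*(-46846 + (8 + 59168)) = -72548*(-46846 + 59176) = -72548*12330 = -894516840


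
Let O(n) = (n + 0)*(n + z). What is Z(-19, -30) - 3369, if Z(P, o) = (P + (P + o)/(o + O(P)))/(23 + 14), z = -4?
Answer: -50741553/15059 ≈ -3369.5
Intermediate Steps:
O(n) = n*(-4 + n) (O(n) = (n + 0)*(n - 4) = n*(-4 + n))
Z(P, o) = P/37 + (P + o)/(37*(o + P*(-4 + P))) (Z(P, o) = (P + (P + o)/(o + P*(-4 + P)))/(23 + 14) = (P + (P + o)/(o + P*(-4 + P)))/37 = (P + (P + o)/(o + P*(-4 + P)))*(1/37) = P/37 + (P + o)/(37*(o + P*(-4 + P))))
Z(-19, -30) - 3369 = (-19 - 30 - 19*(-30) + (-19)²*(-4 - 19))/(37*(-30 - 19*(-4 - 19))) - 3369 = (-19 - 30 + 570 + 361*(-23))/(37*(-30 - 19*(-23))) - 3369 = (-19 - 30 + 570 - 8303)/(37*(-30 + 437)) - 3369 = (1/37)*(-7782)/407 - 3369 = (1/37)*(1/407)*(-7782) - 3369 = -7782/15059 - 3369 = -50741553/15059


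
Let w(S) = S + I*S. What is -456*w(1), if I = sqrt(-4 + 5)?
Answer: -912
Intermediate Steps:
I = 1 (I = sqrt(1) = 1)
w(S) = 2*S (w(S) = S + 1*S = S + S = 2*S)
-456*w(1) = -912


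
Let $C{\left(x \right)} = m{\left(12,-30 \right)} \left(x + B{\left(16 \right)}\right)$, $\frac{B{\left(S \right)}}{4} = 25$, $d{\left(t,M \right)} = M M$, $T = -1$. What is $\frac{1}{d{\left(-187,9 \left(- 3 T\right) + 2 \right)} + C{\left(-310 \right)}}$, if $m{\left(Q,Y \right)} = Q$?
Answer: $- \frac{1}{1679} \approx -0.00059559$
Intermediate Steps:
$d{\left(t,M \right)} = M^{2}$
$B{\left(S \right)} = 100$ ($B{\left(S \right)} = 4 \cdot 25 = 100$)
$C{\left(x \right)} = 1200 + 12 x$ ($C{\left(x \right)} = 12 \left(x + 100\right) = 12 \left(100 + x\right) = 1200 + 12 x$)
$\frac{1}{d{\left(-187,9 \left(- 3 T\right) + 2 \right)} + C{\left(-310 \right)}} = \frac{1}{\left(9 \left(\left(-3\right) \left(-1\right)\right) + 2\right)^{2} + \left(1200 + 12 \left(-310\right)\right)} = \frac{1}{\left(9 \cdot 3 + 2\right)^{2} + \left(1200 - 3720\right)} = \frac{1}{\left(27 + 2\right)^{2} - 2520} = \frac{1}{29^{2} - 2520} = \frac{1}{841 - 2520} = \frac{1}{-1679} = - \frac{1}{1679}$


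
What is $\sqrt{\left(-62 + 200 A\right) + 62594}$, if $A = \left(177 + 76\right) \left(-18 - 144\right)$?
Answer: $18 i \sqrt{25107} \approx 2852.1 i$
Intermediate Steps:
$A = -40986$ ($A = 253 \left(-162\right) = -40986$)
$\sqrt{\left(-62 + 200 A\right) + 62594} = \sqrt{\left(-62 + 200 \left(-40986\right)\right) + 62594} = \sqrt{\left(-62 - 8197200\right) + 62594} = \sqrt{-8197262 + 62594} = \sqrt{-8134668} = 18 i \sqrt{25107}$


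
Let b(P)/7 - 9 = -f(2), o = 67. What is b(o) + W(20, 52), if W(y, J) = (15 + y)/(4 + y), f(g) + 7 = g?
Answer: 2387/24 ≈ 99.458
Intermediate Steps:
f(g) = -7 + g
W(y, J) = (15 + y)/(4 + y)
b(P) = 98 (b(P) = 63 + 7*(-(-7 + 2)) = 63 + 7*(-1*(-5)) = 63 + 7*5 = 63 + 35 = 98)
b(o) + W(20, 52) = 98 + (15 + 20)/(4 + 20) = 98 + 35/24 = 2387/24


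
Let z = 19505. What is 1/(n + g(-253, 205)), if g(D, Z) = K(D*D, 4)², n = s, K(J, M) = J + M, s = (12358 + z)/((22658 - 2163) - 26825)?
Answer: 2110/8646071385969 ≈ 2.4404e-10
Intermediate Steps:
s = -10621/2110 (s = (12358 + 19505)/((22658 - 2163) - 26825) = 31863/(20495 - 26825) = 31863/(-6330) = 31863*(-1/6330) = -10621/2110 ≈ -5.0336)
n = -10621/2110 ≈ -5.0336
g(D, Z) = (4 + D²)² (g(D, Z) = (D*D + 4)² = (D² + 4)² = (4 + D²)²)
1/(n + g(-253, 205)) = 1/(-10621/2110 + (4 + (-253)²)²) = 1/(-10621/2110 + (4 + 64009)²) = 1/(-10621/2110 + 64013²) = 1/(-10621/2110 + 4097664169) = 1/(8646071385969/2110) = 2110/8646071385969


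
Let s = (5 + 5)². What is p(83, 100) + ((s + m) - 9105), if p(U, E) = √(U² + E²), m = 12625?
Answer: 3620 + √16889 ≈ 3750.0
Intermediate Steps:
s = 100 (s = 10² = 100)
p(U, E) = √(E² + U²)
p(83, 100) + ((s + m) - 9105) = √(100² + 83²) + ((100 + 12625) - 9105) = √(10000 + 6889) + (12725 - 9105) = √16889 + 3620 = 3620 + √16889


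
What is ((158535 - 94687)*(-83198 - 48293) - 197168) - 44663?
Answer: -8395679199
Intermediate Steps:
((158535 - 94687)*(-83198 - 48293) - 197168) - 44663 = (63848*(-131491) - 197168) - 44663 = (-8395437368 - 197168) - 44663 = -8395634536 - 44663 = -8395679199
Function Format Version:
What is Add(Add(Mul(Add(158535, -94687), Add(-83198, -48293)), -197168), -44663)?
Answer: -8395679199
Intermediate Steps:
Add(Add(Mul(Add(158535, -94687), Add(-83198, -48293)), -197168), -44663) = Add(Add(Mul(63848, -131491), -197168), -44663) = Add(Add(-8395437368, -197168), -44663) = Add(-8395634536, -44663) = -8395679199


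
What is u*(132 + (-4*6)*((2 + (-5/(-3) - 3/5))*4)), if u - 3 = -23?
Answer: 3248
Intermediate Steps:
u = -20 (u = 3 - 23 = -20)
u*(132 + (-4*6)*((2 + (-5/(-3) - 3/5))*4)) = -20*(132 + (-4*6)*((2 + (-5/(-3) - 3/5))*4)) = -20*(132 - 24*(2 + (-5*(-⅓) - 3*⅕))*4) = -20*(132 - 24*(2 + (5/3 - ⅗))*4) = -20*(132 - 24*(2 + 16/15)*4) = -20*(132 - 368*4/5) = -20*(132 - 24*184/15) = -20*(132 - 1472/5) = -20*(-812/5) = 3248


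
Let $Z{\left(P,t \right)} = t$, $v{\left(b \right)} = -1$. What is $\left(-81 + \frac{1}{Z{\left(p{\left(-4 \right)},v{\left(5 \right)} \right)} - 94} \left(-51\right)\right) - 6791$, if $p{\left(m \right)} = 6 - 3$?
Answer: $- \frac{652789}{95} \approx -6871.5$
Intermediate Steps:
$p{\left(m \right)} = 3$ ($p{\left(m \right)} = 6 - 3 = 3$)
$\left(-81 + \frac{1}{Z{\left(p{\left(-4 \right)},v{\left(5 \right)} \right)} - 94} \left(-51\right)\right) - 6791 = \left(-81 + \frac{1}{-1 - 94} \left(-51\right)\right) - 6791 = \left(-81 + \frac{1}{-95} \left(-51\right)\right) - 6791 = \left(-81 - - \frac{51}{95}\right) - 6791 = \left(-81 + \frac{51}{95}\right) - 6791 = - \frac{7644}{95} - 6791 = - \frac{652789}{95}$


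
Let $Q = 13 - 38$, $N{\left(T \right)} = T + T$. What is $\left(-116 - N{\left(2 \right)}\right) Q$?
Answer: $3000$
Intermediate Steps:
$N{\left(T \right)} = 2 T$
$Q = -25$ ($Q = 13 - 38 = -25$)
$\left(-116 - N{\left(2 \right)}\right) Q = \left(-116 - 2 \cdot 2\right) \left(-25\right) = \left(-116 - 4\right) \left(-25\right) = \left(-120\right) \left(-25\right) = 3000$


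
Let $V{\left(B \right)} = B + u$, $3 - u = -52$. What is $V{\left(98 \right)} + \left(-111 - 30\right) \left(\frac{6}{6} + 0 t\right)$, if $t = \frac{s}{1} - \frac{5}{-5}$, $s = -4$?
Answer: $12$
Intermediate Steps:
$u = 55$ ($u = 3 - -52 = 3 + 52 = 55$)
$t = -3$ ($t = - \frac{4}{1} - \frac{5}{-5} = \left(-4\right) 1 - -1 = -4 + 1 = -3$)
$V{\left(B \right)} = 55 + B$ ($V{\left(B \right)} = B + 55 = 55 + B$)
$V{\left(98 \right)} + \left(-111 - 30\right) \left(\frac{6}{6} + 0 t\right) = \left(55 + 98\right) + \left(-111 - 30\right) \left(\frac{6}{6} + 0 \left(-3\right)\right) = 153 + \left(-111 - 30\right) \left(6 \cdot \frac{1}{6} + 0\right) = 153 - 141 \left(1 + 0\right) = 153 - 141 = 12$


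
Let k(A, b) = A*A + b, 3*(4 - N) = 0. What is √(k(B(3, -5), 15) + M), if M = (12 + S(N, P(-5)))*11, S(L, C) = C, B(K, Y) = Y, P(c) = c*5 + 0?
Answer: I*√103 ≈ 10.149*I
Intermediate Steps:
P(c) = 5*c (P(c) = 5*c + 0 = 5*c)
N = 4 (N = 4 - ⅓*0 = 4 + 0 = 4)
k(A, b) = b + A² (k(A, b) = A² + b = b + A²)
M = -143 (M = (12 + 5*(-5))*11 = (12 - 25)*11 = -13*11 = -143)
√(k(B(3, -5), 15) + M) = √((15 + (-5)²) - 143) = √((15 + 25) - 143) = √(40 - 143) = √(-103) = I*√103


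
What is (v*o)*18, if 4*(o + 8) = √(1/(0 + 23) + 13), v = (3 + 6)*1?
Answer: -1296 + 405*√69/23 ≈ -1149.7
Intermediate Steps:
v = 9 (v = 9*1 = 9)
o = -8 + 5*√69/46 (o = -8 + √(1/(0 + 23) + 13)/4 = -8 + √(1/23 + 13)/4 = -8 + √(300/23)/4 = -8 + (10*√69/23)/4 = -8 + 5*√69/46 ≈ -7.0971)
(v*o)*18 = (9*(-8 + 5*√69/46))*18 = (-72 + 45*√69/46)*18 = -1296 + 405*√69/23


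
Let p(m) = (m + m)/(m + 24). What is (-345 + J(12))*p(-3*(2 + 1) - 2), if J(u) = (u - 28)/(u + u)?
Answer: 22814/39 ≈ 584.97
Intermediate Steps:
J(u) = (-28 + u)/(2*u) (J(u) = (-28 + u)/((2*u)) = (-28 + u)*(1/(2*u)) = (-28 + u)/(2*u))
p(m) = 2*m/(24 + m) (p(m) = (2*m)/(24 + m) = 2*m/(24 + m))
(-345 + J(12))*p(-3*(2 + 1) - 2) = (-345 + (1/2)*(-28 + 12)/12)*(2*(-3*(2 + 1) - 2)/(24 + (-3*(2 + 1) - 2))) = (-345 + (1/2)*(1/12)*(-16))*(2*(-3*3 - 2)/(24 + (-3*3 - 2))) = (-345 - 2/3)*(2*(-9 - 2)/(24 + (-9 - 2))) = -2074*(-11)/(3*(24 - 11)) = -2074*(-11)/(3*13) = -1037/3*(-22/13) = 22814/39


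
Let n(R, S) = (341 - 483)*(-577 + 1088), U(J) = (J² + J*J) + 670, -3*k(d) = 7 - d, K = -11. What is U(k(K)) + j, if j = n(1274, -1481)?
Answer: -71820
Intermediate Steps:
k(d) = -7/3 + d/3 (k(d) = -(7 - d)/3 = -7/3 + d/3)
U(J) = 670 + 2*J² (U(J) = (J² + J²) + 670 = 2*J² + 670 = 670 + 2*J²)
n(R, S) = -72562 (n(R, S) = -142*511 = -72562)
j = -72562
U(k(K)) + j = (670 + 2*(-7/3 + (⅓)*(-11))²) - 72562 = (670 + 2*(-7/3 - 11/3)²) - 72562 = (670 + 2*(-6)²) - 72562 = (670 + 2*36) - 72562 = (670 + 72) - 72562 = 742 - 72562 = -71820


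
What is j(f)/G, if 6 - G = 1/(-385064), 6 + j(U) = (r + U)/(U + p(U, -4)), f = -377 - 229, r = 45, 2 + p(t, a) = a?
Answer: -5872226/6931155 ≈ -0.84722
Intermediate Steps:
p(t, a) = -2 + a
f = -606
j(U) = -6 + (45 + U)/(-6 + U) (j(U) = -6 + (45 + U)/(U + (-2 - 4)) = -6 + (45 + U)/(U - 6) = -6 + (45 + U)/(-6 + U))
G = 2310385/385064 (G = 6 - 1/(-385064) = 6 - 1*(-1/385064) = 6 + 1/385064 = 2310385/385064 ≈ 6.0000)
j(f)/G = ((81 - 5*(-606))/(-6 - 606))/(2310385/385064) = ((81 + 3030)/(-612))*(385064/2310385) = -1/612*3111*(385064/2310385) = -61/12*385064/2310385 = -5872226/6931155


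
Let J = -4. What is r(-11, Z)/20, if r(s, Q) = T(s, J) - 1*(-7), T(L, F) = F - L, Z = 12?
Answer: 7/10 ≈ 0.70000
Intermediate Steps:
r(s, Q) = 3 - s (r(s, Q) = (-4 - s) - 1*(-7) = (-4 - s) + 7 = 3 - s)
r(-11, Z)/20 = (3 - 1*(-11))/20 = (3 + 11)*(1/20) = 14*(1/20) = 7/10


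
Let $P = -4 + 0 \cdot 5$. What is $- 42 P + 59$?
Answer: $227$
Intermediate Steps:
$P = -4$ ($P = -4 + 0 = -4$)
$- 42 P + 59 = \left(-42\right) \left(-4\right) + 59 = 168 + 59 = 227$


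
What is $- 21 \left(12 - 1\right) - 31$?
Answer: $-262$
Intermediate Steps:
$- 21 \left(12 - 1\right) - 31 = \left(-21\right) 11 - 31 = -231 - 31 = -262$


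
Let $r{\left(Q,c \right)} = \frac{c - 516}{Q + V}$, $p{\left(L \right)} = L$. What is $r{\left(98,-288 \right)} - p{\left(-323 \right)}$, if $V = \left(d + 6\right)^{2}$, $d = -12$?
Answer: $317$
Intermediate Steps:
$V = 36$ ($V = \left(-12 + 6\right)^{2} = \left(-6\right)^{2} = 36$)
$r{\left(Q,c \right)} = \frac{-516 + c}{36 + Q}$ ($r{\left(Q,c \right)} = \frac{c - 516}{Q + 36} = \frac{-516 + c}{36 + Q}$)
$r{\left(98,-288 \right)} - p{\left(-323 \right)} = \frac{-516 - 288}{36 + 98} - -323 = \frac{1}{134} \left(-804\right) + 323 = -6 + 323 = 317$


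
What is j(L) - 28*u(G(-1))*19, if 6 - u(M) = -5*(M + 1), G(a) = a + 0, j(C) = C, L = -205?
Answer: -3397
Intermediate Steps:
G(a) = a
u(M) = 11 + 5*M (u(M) = 6 - (-5)*(M + 1) = 6 - (-5)*(1 + M) = 6 - (-5 - 5*M) = 6 + (5 + 5*M) = 11 + 5*M)
j(L) - 28*u(G(-1))*19 = -205 - 28*(11 + 5*(-1))*19 = -205 - 28*(11 - 5)*19 = -205 - 28*6*19 = -205 - 168*19 = -205 - 1*3192 = -205 - 3192 = -3397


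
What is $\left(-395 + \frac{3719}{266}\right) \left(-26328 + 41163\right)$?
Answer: $- \frac{1503542085}{266} \approx -5.6524 \cdot 10^{6}$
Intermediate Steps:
$\left(-395 + \frac{3719}{266}\right) \left(-26328 + 41163\right) = \left(-395 + 3719 \cdot \frac{1}{266}\right) 14835 = \left(-395 + \frac{3719}{266}\right) 14835 = \left(- \frac{101351}{266}\right) 14835 = - \frac{1503542085}{266}$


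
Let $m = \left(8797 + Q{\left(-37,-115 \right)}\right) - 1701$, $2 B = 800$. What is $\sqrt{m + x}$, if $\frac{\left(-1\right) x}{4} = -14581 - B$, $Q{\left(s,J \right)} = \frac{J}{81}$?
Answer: $\frac{\sqrt{5428505}}{9} \approx 258.88$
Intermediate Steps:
$B = 400$ ($B = \frac{1}{2} \cdot 800 = 400$)
$Q{\left(s,J \right)} = \frac{J}{81}$ ($Q{\left(s,J \right)} = J \frac{1}{81} = \frac{J}{81}$)
$x = 59924$ ($x = - 4 \left(-14581 - 400\right) = \left(-4\right) \left(-14981\right) = 59924$)
$m = \frac{574661}{81}$ ($m = \left(8797 + \frac{1}{81} \left(-115\right)\right) - 1701 = \left(8797 - \frac{115}{81}\right) - 1701 = \frac{712442}{81} - 1701 = \frac{574661}{81} \approx 7094.6$)
$\sqrt{m + x} = \sqrt{\frac{574661}{81} + 59924} = \sqrt{\frac{5428505}{81}} = \frac{\sqrt{5428505}}{9}$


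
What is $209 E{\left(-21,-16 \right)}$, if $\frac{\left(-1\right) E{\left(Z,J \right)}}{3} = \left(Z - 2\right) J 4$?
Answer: $-922944$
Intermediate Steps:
$E{\left(Z,J \right)} = - 12 J \left(-2 + Z\right)$ ($E{\left(Z,J \right)} = - 3 \left(Z - 2\right) J 4 = - 3 \left(-2 + Z\right) J 4 = - 3 J \left(-2 + Z\right) 4 = - 3 \cdot 4 J \left(-2 + Z\right) = - 12 J \left(-2 + Z\right)$)
$209 E{\left(-21,-16 \right)} = 209 \cdot 12 \left(-16\right) \left(2 - -21\right) = 209 \cdot 12 \left(-16\right) \left(2 + 21\right) = 209 \cdot 12 \left(-16\right) 23 = 209 \left(-4416\right) = -922944$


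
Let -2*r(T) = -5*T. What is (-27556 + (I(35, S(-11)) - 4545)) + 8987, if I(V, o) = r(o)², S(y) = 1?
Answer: -92431/4 ≈ -23108.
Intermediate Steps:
r(T) = 5*T/2 (r(T) = -(-5)*T/2 = 5*T/2)
I(V, o) = 25*o²/4 (I(V, o) = (5*o/2)² = 25*o²/4)
(-27556 + (I(35, S(-11)) - 4545)) + 8987 = (-27556 + ((25/4)*1² - 4545)) + 8987 = (-27556 + ((25/4)*1 - 4545)) + 8987 = (-27556 + (25/4 - 4545)) + 8987 = (-27556 - 18155/4) + 8987 = -128379/4 + 8987 = -92431/4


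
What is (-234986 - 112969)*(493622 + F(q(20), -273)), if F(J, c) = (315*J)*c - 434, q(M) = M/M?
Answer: -141684840315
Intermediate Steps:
q(M) = 1
F(J, c) = -434 + 315*J*c (F(J, c) = 315*J*c - 434 = -434 + 315*J*c)
(-234986 - 112969)*(493622 + F(q(20), -273)) = (-234986 - 112969)*(493622 + (-434 + 315*1*(-273))) = -347955*(493622 + (-434 - 85995)) = -347955*(493622 - 86429) = -347955*407193 = -141684840315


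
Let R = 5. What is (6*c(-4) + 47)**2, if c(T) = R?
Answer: 5929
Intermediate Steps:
c(T) = 5
(6*c(-4) + 47)**2 = (6*5 + 47)**2 = (30 + 47)**2 = 77**2 = 5929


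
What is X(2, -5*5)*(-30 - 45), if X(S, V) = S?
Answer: -150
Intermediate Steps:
X(2, -5*5)*(-30 - 45) = 2*(-30 - 45) = 2*(-75) = -150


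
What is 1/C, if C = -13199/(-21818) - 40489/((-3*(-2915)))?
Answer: -190798410/767963747 ≈ -0.24845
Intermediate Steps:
C = -767963747/190798410 (C = -13199*(-1/21818) - 40489/8745 = 13199/21818 - 40489*1/8745 = 13199/21818 - 40489/8745 = -767963747/190798410 ≈ -4.0250)
1/C = 1/(-767963747/190798410) = -190798410/767963747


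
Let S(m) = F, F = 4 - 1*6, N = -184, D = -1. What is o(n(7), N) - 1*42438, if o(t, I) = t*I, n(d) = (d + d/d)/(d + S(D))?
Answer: -213662/5 ≈ -42732.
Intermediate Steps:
F = -2 (F = 4 - 6 = -2)
S(m) = -2
n(d) = (1 + d)/(-2 + d) (n(d) = (d + d/d)/(d - 2) = (d + 1)/(-2 + d) = (1 + d)/(-2 + d))
o(t, I) = I*t
o(n(7), N) - 1*42438 = -184*(1 + 7)/(-2 + 7) - 1*42438 = -184*8/5 - 42438 = -1472/5 - 42438 = -213662/5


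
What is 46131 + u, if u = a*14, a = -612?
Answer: 37563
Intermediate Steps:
u = -8568 (u = -612*14 = -8568)
46131 + u = 46131 - 8568 = 37563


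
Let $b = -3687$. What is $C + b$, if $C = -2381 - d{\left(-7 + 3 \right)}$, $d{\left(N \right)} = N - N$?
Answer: $-6068$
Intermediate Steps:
$d{\left(N \right)} = 0$
$C = -2381$ ($C = -2381 - 0 = -2381 + 0 = -2381$)
$C + b = -2381 - 3687 = -6068$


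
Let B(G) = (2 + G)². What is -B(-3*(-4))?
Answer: -196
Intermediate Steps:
-B(-3*(-4)) = -(2 - 3*(-4))² = -(2 + 12)² = -1*14² = -1*196 = -196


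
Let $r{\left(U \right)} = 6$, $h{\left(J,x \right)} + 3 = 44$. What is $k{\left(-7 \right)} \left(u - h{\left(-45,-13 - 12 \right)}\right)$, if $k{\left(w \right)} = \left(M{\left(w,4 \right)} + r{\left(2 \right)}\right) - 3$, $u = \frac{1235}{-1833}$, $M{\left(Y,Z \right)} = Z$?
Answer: $- \frac{41132}{141} \approx -291.72$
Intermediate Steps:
$h{\left(J,x \right)} = 41$ ($h{\left(J,x \right)} = -3 + 44 = 41$)
$u = - \frac{95}{141}$ ($u = 1235 \left(- \frac{1}{1833}\right) = - \frac{95}{141} \approx -0.67376$)
$k{\left(w \right)} = 7$ ($k{\left(w \right)} = \left(4 + 6\right) - 3 = 10 - 3 = 7$)
$k{\left(-7 \right)} \left(u - h{\left(-45,-13 - 12 \right)}\right) = 7 \left(- \frac{95}{141} - 41\right) = 7 \left(- \frac{5876}{141}\right) = - \frac{41132}{141}$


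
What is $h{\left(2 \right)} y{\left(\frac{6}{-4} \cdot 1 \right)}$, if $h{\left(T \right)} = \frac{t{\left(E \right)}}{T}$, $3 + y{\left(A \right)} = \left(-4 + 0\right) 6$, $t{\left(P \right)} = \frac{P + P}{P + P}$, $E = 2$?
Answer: $- \frac{27}{2} \approx -13.5$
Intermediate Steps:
$t{\left(P \right)} = 1$ ($t{\left(P \right)} = \frac{2 P}{2 P} = 2 P \frac{1}{2 P} = 1$)
$y{\left(A \right)} = -27$ ($y{\left(A \right)} = -3 + \left(-4 + 0\right) 6 = -3 - 24 = -27$)
$h{\left(T \right)} = \frac{1}{T}$ ($h{\left(T \right)} = 1 \frac{1}{T} = \frac{1}{T}$)
$h{\left(2 \right)} y{\left(\frac{6}{-4} \cdot 1 \right)} = \frac{1}{2} \left(-27\right) = - \frac{27}{2}$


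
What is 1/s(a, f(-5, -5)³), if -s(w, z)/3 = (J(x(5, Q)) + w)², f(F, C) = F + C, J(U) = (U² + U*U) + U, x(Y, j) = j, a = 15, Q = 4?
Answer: -1/7803 ≈ -0.00012816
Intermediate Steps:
J(U) = U + 2*U² (J(U) = (U² + U²) + U = 2*U² + U = U + 2*U²)
f(F, C) = C + F
s(w, z) = -3*(36 + w)² (s(w, z) = -3*(4*(1 + 2*4) + w)² = -3*(4*(1 + 8) + w)² = -3*(4*9 + w)² = -3*(36 + w)²)
1/s(a, f(-5, -5)³) = 1/(-3*(36 + 15)²) = 1/(-3*51²) = 1/(-3*2601) = 1/(-7803) = -1/7803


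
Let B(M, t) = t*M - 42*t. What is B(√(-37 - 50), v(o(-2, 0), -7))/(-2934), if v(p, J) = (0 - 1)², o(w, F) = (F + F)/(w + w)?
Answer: 7/489 - I*√87/2934 ≈ 0.014315 - 0.0031791*I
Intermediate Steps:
o(w, F) = F/w (o(w, F) = (2*F)/((2*w)) = (2*F)*(1/(2*w)) = F/w)
v(p, J) = 1 (v(p, J) = (-1)² = 1)
B(M, t) = -42*t + M*t (B(M, t) = M*t - 42*t = -42*t + M*t)
B(√(-37 - 50), v(o(-2, 0), -7))/(-2934) = (1*(-42 + √(-37 - 50)))/(-2934) = (1*(-42 + √(-87)))*(-1/2934) = (1*(-42 + I*√87))*(-1/2934) = (-42 + I*√87)*(-1/2934) = 7/489 - I*√87/2934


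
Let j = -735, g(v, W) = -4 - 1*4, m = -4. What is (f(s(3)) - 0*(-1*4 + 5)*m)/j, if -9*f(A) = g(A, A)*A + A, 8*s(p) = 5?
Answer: -1/1512 ≈ -0.00066138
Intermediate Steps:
s(p) = 5/8 (s(p) = (1/8)*5 = 5/8)
g(v, W) = -8 (g(v, W) = -4 - 4 = -8)
f(A) = 7*A/9 (f(A) = -(-8*A + A)/9 = -(-7)*A/9 = 7*A/9)
(f(s(3)) - 0*(-1*4 + 5)*m)/j = ((7/9)*(5/8) - 0*(-1*4 + 5)*(-4))/(-735) = (35/72 - 0*(-4 + 5)*(-4))*(-1/735) = (35/72 - 0*1*(-4))*(-1/735) = (35/72 - 0*(-4))*(-1/735) = (35/72 - 1*0)*(-1/735) = (35/72 + 0)*(-1/735) = (35/72)*(-1/735) = -1/1512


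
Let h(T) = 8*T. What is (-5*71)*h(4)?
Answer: -11360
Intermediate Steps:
(-5*71)*h(4) = (-5*71)*(8*4) = -355*32 = -11360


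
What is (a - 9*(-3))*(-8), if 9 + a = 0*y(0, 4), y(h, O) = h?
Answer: -144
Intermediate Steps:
a = -9 (a = -9 + 0*0 = -9 + 0 = -9)
(a - 9*(-3))*(-8) = (-9 - 9*(-3))*(-8) = (-9 + 27)*(-8) = 18*(-8) = -144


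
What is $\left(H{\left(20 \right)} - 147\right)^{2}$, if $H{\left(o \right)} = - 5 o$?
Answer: $61009$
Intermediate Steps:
$\left(H{\left(20 \right)} - 147\right)^{2} = \left(\left(-5\right) 20 - 147\right)^{2} = \left(-100 - 147\right)^{2} = \left(-247\right)^{2} = 61009$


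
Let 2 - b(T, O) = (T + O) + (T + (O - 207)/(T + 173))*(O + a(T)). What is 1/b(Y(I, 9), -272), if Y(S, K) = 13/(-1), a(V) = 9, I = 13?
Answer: -160/627097 ≈ -0.00025514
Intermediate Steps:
Y(S, K) = -13 (Y(S, K) = 13*(-1) = -13)
b(T, O) = 2 - O - T - (9 + O)*(T + (-207 + O)/(173 + T)) (b(T, O) = 2 - ((T + O) + (T + (O - 207)/(T + 173))*(O + 9)) = 2 - ((O + T) + (T + (-207 + O)/(173 + T))*(9 + O)) = 2 - ((O + T) + (9 + O)*(T + (-207 + O)/(173 + T))) = 2 - (O + T + (9 + O)*(T + (-207 + O)/(173 + T))) = 2 + (-O - T - (9 + O)*(T + (-207 + O)/(173 + T))) = 2 - O - T - (9 + O)*(T + (-207 + O)/(173 + T)))
1/b(Y(I, 9), -272) = 1/((2209 - 1*(-272)² - 1728*(-13) - 10*(-13)² + 25*(-272) - 1*(-272)*(-13)² - 174*(-272)*(-13))/(173 - 13)) = 1/((2209 - 1*73984 + 22464 - 10*169 - 6800 - 1*(-272)*169 - 615264)/160) = 1/((2209 - 73984 + 22464 - 1690 - 6800 + 45968 - 615264)/160) = 1/((1/160)*(-627097)) = 1/(-627097/160) = -160/627097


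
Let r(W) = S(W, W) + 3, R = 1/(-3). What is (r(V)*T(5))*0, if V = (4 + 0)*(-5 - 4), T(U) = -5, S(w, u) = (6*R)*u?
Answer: 0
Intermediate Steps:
R = -⅓ ≈ -0.33333
S(w, u) = -2*u (S(w, u) = (6*(-⅓))*u = -2*u)
V = -36 (V = 4*(-9) = -36)
r(W) = 3 - 2*W (r(W) = -2*W + 3 = 3 - 2*W)
(r(V)*T(5))*0 = ((3 - 2*(-36))*(-5))*0 = ((3 + 72)*(-5))*0 = (75*(-5))*0 = -375*0 = 0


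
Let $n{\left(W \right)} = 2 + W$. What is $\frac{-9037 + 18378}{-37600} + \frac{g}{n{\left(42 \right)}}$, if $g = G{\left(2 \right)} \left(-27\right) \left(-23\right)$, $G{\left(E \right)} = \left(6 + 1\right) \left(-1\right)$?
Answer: $- \frac{40964551}{413600} \approx -99.044$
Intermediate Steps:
$G{\left(E \right)} = -7$ ($G{\left(E \right)} = 7 \left(-1\right) = -7$)
$g = -4347$ ($g = \left(-7\right) \left(-27\right) \left(-23\right) = 189 \left(-23\right) = -4347$)
$\frac{-9037 + 18378}{-37600} + \frac{g}{n{\left(42 \right)}} = \frac{-9037 + 18378}{-37600} - \frac{4347}{2 + 42} = 9341 \left(- \frac{1}{37600}\right) - \frac{4347}{44} = - \frac{9341}{37600} - \frac{4347}{44} = - \frac{40964551}{413600}$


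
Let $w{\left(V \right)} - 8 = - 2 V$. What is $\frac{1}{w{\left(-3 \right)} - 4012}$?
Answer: $- \frac{1}{3998} \approx -0.00025012$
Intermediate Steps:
$w{\left(V \right)} = 8 - 2 V$
$\frac{1}{w{\left(-3 \right)} - 4012} = \frac{1}{\left(8 - -6\right) - 4012} = \frac{1}{\left(8 + 6\right) - 4012} = \frac{1}{14 - 4012} = \frac{1}{-3998} = - \frac{1}{3998}$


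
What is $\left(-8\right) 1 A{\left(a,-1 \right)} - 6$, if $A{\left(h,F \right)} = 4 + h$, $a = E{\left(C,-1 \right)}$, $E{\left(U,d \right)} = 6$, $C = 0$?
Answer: $-86$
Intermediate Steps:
$a = 6$
$\left(-8\right) 1 A{\left(a,-1 \right)} - 6 = \left(-8\right) 1 \left(4 + 6\right) - 6 = \left(-8\right) 10 - 6 = -80 - 6 = -86$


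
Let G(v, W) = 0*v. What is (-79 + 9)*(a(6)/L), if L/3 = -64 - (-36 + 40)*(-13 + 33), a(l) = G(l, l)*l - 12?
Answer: -35/18 ≈ -1.9444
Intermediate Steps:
G(v, W) = 0
a(l) = -12 (a(l) = 0*l - 12 = 0 - 12 = -12)
L = -432 (L = 3*(-64 - (-36 + 40)*(-13 + 33)) = 3*(-64 - 4*20) = 3*(-64 - 1*80) = 3*(-64 - 80) = 3*(-144) = -432)
(-79 + 9)*(a(6)/L) = (-79 + 9)*(-12/(-432)) = -(-840)*(-1)/432 = -70*1/36 = -35/18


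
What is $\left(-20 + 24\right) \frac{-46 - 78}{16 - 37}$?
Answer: $\frac{496}{21} \approx 23.619$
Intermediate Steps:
$\left(-20 + 24\right) \frac{-46 - 78}{16 - 37} = 4 \left(- \frac{124}{-21}\right) = 4 \left(\left(-124\right) \left(- \frac{1}{21}\right)\right) = 4 \cdot \frac{124}{21} = \frac{496}{21}$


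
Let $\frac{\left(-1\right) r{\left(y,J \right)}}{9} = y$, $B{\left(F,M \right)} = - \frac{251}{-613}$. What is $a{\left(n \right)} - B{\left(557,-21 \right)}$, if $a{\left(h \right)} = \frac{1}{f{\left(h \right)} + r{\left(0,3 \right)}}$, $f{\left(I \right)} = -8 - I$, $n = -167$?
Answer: $- \frac{39296}{97467} \approx -0.40317$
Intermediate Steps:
$B{\left(F,M \right)} = \frac{251}{613}$ ($B{\left(F,M \right)} = \left(-251\right) \left(- \frac{1}{613}\right) = \frac{251}{613}$)
$r{\left(y,J \right)} = - 9 y$
$a{\left(h \right)} = \frac{1}{-8 - h}$ ($a{\left(h \right)} = \frac{1}{\left(-8 - h\right) - 0} = \frac{1}{\left(-8 - h\right) + 0} = \frac{1}{-8 - h}$)
$a{\left(n \right)} - B{\left(557,-21 \right)} = - \frac{1}{8 - 167} - \frac{251}{613} = - \frac{1}{-159} - \frac{251}{613} = \left(-1\right) \left(- \frac{1}{159}\right) - \frac{251}{613} = \frac{1}{159} - \frac{251}{613} = - \frac{39296}{97467}$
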